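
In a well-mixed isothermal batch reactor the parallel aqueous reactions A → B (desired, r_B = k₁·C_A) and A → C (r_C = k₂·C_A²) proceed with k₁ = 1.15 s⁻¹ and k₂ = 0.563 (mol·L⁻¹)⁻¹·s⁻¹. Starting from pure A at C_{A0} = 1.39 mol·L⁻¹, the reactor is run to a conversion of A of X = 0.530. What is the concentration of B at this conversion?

0.493 mol·L⁻¹

C_A = C_{A0}(1−X) = 0.6533 mol·L⁻¹.
Along a PFR/batch, dC_B/dC_A = −r_B/(r_B+r_C) = −k₁/(k₁+k₂·C_A).
Integrating from C_{A0} to C_A: C_B = (1.15/0.563)·ln[(1.15+0.563·1.39)/(1.15+0.563·0.653)] = 2.043·ln(1.933/1.518) = 0.4935 mol·L⁻¹.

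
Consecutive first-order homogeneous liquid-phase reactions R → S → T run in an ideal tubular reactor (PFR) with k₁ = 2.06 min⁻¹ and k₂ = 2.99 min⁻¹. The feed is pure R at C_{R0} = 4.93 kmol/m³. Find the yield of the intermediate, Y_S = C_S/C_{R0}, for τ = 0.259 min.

Solving the coupled first-order balances gives C_S(τ) = [k₁/(k₂−k₁)]·C_{R0}·(e^(−k₁τ) − e^(−k₂τ)).
e^(−k₁τ) = e^(−2.06×0.259) = e^(−0.5335) = 0.5865; e^(−k₂τ) = e^(−0.7744) = 0.4610.
C_S = 2.06×4.93/(2.99−2.06) × (0.5865−0.4610) = 10.92×0.1255 = 1.371 kmol/m³.
Y_S = C_S/C_{R0} = 1.371/4.93 = 0.278.

0.278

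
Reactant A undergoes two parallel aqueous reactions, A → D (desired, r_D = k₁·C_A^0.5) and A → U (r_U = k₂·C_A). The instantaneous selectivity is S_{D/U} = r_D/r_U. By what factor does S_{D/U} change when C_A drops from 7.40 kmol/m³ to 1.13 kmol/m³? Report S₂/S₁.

S_{D/U} = (k₁/k₂)·C_A^-0.5, so S₂/S₁ = (C_{A,2}/C_{A,1})^-0.5.
= (1.13/7.40)^(-0.5) = (0.1527)^(-0.5) = 2.56.
Selectivity toward D rises as C_A falls — low-concentration operation is favoured.

2.56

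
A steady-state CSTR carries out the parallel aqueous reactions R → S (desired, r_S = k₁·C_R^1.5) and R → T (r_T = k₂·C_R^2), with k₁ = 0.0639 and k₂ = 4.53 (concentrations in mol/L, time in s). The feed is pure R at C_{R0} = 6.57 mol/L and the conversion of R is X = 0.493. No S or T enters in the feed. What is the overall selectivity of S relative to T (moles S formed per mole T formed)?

0.00773

Exit C_R = C_{R0}(1−X) = 6.57×0.507 = 3.331 mol/L.
In a CSTR the entire volume is at exit conditions, so r_S = 0.0639×3.331^1.5 = 0.3885 and r_T = 4.53×3.331^2 = 50.26.
Overall selectivity = C_S/C_T = r_Sτ/(r_Tτ) = r_S/r_T = 0.00773.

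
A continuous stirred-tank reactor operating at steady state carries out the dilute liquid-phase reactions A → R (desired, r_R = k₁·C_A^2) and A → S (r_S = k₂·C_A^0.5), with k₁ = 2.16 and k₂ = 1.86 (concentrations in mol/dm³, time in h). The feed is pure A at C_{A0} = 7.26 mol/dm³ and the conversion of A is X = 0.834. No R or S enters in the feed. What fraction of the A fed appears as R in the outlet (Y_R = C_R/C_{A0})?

0.505

Exit C_A = C_{A0}(1−X) = 7.26×0.166 = 1.205 mol/dm³.
In a CSTR the entire volume is at exit conditions, so r_R = 2.16×1.205^2 = 3.137 and r_S = 1.86×1.205^0.5 = 2.042.
Fraction of consumed A going to R: r_R/(r_R+r_S) = 0.6057.
C_R = 0.6057·C_{A0}·X = 0.6057×7.26×0.834 = 3.67 mol/dm³; Y_R = C_R/C_{A0} = 0.505.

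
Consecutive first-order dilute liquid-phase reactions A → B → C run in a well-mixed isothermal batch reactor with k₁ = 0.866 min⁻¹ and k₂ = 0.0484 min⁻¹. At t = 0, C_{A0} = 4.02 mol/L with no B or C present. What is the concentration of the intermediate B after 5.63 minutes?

3.21 mol/L

Solving the coupled first-order balances gives C_B(t) = [k₁/(k₂−k₁)]·C_{A0}·(e^(−k₁t) − e^(−k₂t)).
e^(−k₁t) = e^(−0.866×5.63) = e^(−4.876) = 0.007631; e^(−k₂t) = e^(−0.2725) = 0.7615.
C_B = 0.866×4.02/(0.0484−0.866) × (0.007631−0.7615) = (-4.258)×(-0.7538) = 3.210 mol/L.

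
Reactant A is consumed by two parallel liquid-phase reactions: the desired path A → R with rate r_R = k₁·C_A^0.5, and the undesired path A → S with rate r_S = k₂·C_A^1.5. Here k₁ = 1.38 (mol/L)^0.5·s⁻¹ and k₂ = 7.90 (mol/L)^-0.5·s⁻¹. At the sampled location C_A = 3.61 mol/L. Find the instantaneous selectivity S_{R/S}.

S_{R/S} = r_R/r_S = (k₁·C_A^0.5)/(k₂·C_A^1.5) = (k₁/k₂)·C_A⁻¹.
= (1.38×3.610^0.5) / (7.90×3.610^1.5) = 2.622/54.19 = 0.0484.

0.0484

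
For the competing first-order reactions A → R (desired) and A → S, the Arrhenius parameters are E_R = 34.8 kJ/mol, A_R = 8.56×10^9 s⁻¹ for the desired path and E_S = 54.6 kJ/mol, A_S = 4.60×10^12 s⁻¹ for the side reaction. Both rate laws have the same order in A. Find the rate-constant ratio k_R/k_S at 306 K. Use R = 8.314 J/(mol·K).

Since both paths have the same order in A, the concentration cancels and S_{R/S} = k_R/k_S = (A_R/A_S)·exp[(E_S−E_R)/(RT)].
(E_S−E_R)/(RT) = (54.6−34.8)×10³/(8.314×306) = 19800/2544 = 7.783.
k_R/k_S = (8.56×10^9/4.60×10^12)·exp(7.783) = 0.001861 × 2399 = 4.46.

4.46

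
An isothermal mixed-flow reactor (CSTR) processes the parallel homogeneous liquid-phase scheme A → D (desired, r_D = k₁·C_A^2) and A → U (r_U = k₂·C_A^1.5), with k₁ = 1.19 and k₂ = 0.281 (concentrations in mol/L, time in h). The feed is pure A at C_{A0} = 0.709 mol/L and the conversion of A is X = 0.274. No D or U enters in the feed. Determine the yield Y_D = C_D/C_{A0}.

Exit C_A = C_{A0}(1−X) = 0.709×0.726 = 0.5147 mol/L.
In a CSTR the entire volume is at exit conditions, so r_D = 1.19×0.5147^2 = 0.3153 and r_U = 0.281×0.5147^1.5 = 0.1038.
Fraction of consumed A going to D: r_D/(r_D+r_U) = 0.7524.
C_D = 0.7524·C_{A0}·X = 0.7524×0.709×0.274 = 0.146 mol/L; Y_D = C_D/C_{A0} = 0.206.

0.206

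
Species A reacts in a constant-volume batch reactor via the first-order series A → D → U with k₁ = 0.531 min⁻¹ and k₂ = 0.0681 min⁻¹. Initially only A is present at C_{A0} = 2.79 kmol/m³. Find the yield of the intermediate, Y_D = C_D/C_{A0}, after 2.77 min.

0.686

The intermediate concentration in a first-order A→B→C sequence is C_D = k₁C_{A0}(e^(−k₁t) − e^(−k₂t))/(k₂−k₁).
e^(−k₁t) = e^(−0.531×2.77) = e^(−1.471) = 0.2297; e^(−k₂t) = e^(−0.1886) = 0.8281.
C_D = 0.531×2.79/(0.0681−0.531) × (0.2297−0.8281) = (-3.200)×(-0.5984) = 1.915 kmol/m³.
Y_D = C_D/C_{A0} = 1.915/2.79 = 0.686.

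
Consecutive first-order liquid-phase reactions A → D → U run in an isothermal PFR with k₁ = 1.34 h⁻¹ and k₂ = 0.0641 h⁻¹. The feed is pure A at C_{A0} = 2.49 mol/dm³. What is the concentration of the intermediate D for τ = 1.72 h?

The intermediate concentration in a first-order A→B→C sequence is C_D = k₁C_{A0}(e^(−k₁τ) − e^(−k₂τ))/(k₂−k₁).
e^(−k₁τ) = e^(−1.34×1.72) = e^(−2.305) = 0.09978; e^(−k₂τ) = e^(−0.1103) = 0.8956.
C_D = 1.34×2.49/(0.0641−1.34) × (0.09978−0.8956) = (-2.615)×(-0.7958) = 2.081 mol/dm³.

2.08 mol/dm³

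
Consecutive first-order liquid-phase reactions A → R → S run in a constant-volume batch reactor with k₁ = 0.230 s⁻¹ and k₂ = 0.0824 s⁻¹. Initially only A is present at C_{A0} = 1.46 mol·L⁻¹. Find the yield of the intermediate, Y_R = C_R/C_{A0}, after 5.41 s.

0.549

Solving the coupled first-order balances gives C_R(t) = [k₁/(k₂−k₁)]·C_{A0}·(e^(−k₁t) − e^(−k₂t)).
e^(−k₁t) = e^(−0.230×5.41) = e^(−1.244) = 0.2881; e^(−k₂t) = e^(−0.4458) = 0.6403.
C_R = 0.230×1.46/(0.0824−0.230) × (0.2881−0.6403) = (-2.275)×(-0.3522) = 0.8012 mol·L⁻¹.
Y_R = C_R/C_{A0} = 0.8012/1.46 = 0.549.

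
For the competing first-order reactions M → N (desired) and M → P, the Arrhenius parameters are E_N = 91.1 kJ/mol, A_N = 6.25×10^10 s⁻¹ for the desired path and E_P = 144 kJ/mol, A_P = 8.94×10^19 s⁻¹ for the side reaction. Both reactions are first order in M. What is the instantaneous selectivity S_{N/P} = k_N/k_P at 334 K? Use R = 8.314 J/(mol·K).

0.131

With equal orders, S_{N/P} = k_N/k_P = (A_N/A_P)·exp[(E_P−E_N)/(RT)].
(E_P−E_N)/(RT) = (144−91.1)×10³/(8.314×334) = 52900/2777 = 19.05.
k_N/k_P = (6.25×10^10/8.94×10^19)·exp(19.05) = 6.991×10^-10 × 1.877×10^8 = 0.131.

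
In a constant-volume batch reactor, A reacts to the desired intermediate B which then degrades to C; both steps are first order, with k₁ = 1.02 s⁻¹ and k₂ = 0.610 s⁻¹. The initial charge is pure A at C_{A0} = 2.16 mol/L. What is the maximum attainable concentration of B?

Evaluating C_B at t_opt = ln(k₂/k₁)/(k₂−k₁) gives C_{B,max}/C_{A0} = (k₁/k₂)^[k₂/(k₂−k₁)].
= (1.02/0.610)^(0.610/(0.610−1.02)) = (1.672)^(-1.488) = 0.4654.
C_{B,max} = 0.4654×2.16 = 1.01 mol/L.

1.01 mol/L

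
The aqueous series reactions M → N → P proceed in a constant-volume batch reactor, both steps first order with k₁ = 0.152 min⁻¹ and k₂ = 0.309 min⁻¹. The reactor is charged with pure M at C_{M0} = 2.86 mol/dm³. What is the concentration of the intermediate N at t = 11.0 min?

The intermediate concentration in a first-order A→B→C sequence is C_N = k₁C_{M0}(e^(−k₁t) − e^(−k₂t))/(k₂−k₁).
e^(−k₁t) = e^(−0.152×11.0) = e^(−1.672) = 0.1879; e^(−k₂t) = e^(−3.399) = 0.03341.
C_N = 0.152×2.86/(0.309−0.152) × (0.1879−0.03341) = 2.769×0.1545 = 0.4277 mol/dm³.

0.428 mol/dm³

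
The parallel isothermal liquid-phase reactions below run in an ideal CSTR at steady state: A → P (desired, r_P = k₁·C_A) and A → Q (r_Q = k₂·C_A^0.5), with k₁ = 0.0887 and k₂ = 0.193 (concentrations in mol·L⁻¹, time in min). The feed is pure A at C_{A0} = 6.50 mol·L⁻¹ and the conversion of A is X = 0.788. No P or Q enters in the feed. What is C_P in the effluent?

1.79 mol·L⁻¹

Exit C_A = C_{A0}(1−X) = 6.50×0.212 = 1.378 mol·L⁻¹.
A CSTR operates uniformly at the exit composition, giving r_P = 0.1222 and r_Q = 0.2266 (each k·C_A^n at C_A = 1.378).
Fraction of consumed A going to P: r_P/(r_P+r_Q) = 0.3504.
C_P = 0.3504·C_{A0}·X = 0.3504×6.50×0.788 = 1.79 mol·L⁻¹.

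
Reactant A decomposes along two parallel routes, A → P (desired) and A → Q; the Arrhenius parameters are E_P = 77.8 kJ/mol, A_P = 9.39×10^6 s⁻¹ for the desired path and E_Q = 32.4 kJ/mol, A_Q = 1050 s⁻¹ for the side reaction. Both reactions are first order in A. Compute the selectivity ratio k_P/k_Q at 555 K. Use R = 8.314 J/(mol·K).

Since both paths have the same order in A, the concentration cancels and S_{P/Q} = k_P/k_Q = (A_P/A_Q)·exp[(E_Q−E_P)/(RT)].
(E_Q−E_P)/(RT) = (32.4−77.8)×10³/(8.314×555) = -45400/4614 = -9.839.
k_P/k_Q = (9.39×10^6/1050)·exp(-9.839) = 8943 × 5.333×10^-5 = 0.477.
Since E_P > E_Q, raising the temperature improves selectivity toward P.

0.477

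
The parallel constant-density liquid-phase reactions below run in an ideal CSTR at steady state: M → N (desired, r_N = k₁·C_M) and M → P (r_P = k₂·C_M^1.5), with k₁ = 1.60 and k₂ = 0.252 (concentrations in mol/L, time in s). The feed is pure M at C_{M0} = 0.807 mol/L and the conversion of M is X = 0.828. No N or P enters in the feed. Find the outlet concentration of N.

0.631 mol/L

Exit C_M = C_{M0}(1−X) = 0.807×0.172 = 0.1388 mol/L.
In a CSTR the entire volume is at exit conditions, so r_N = 1.60×0.1388 = 0.2221 and r_P = 0.252×0.1388^1.5 = 0.01303.
Fraction of consumed M going to N: r_N/(r_N+r_P) = 0.9446.
C_N = 0.9446·C_{M0}·X = 0.9446×0.807×0.828 = 0.631 mol/L.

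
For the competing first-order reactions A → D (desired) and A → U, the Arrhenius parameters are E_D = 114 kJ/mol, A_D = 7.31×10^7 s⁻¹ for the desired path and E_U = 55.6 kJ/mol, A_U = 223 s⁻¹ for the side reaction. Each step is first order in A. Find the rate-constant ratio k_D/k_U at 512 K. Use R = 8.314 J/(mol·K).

Since both paths have the same order in A, the concentration cancels and S_{D/U} = k_D/k_U = (A_D/A_U)·exp[(E_U−E_D)/(RT)].
(E_U−E_D)/(RT) = (55.6−114)×10³/(8.314×512) = -58400/4257 = -13.72.
k_D/k_U = (7.31×10^7/223)·exp(-13.72) = 3.278×10^5 × 1.101×10^-6 = 0.361.
Since E_D > E_U, raising the temperature improves selectivity toward D.

0.361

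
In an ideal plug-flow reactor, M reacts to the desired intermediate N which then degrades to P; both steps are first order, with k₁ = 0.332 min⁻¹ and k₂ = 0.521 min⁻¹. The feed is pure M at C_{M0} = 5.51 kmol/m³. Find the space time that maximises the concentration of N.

The intermediate peaks when r₁ = r₂, i.e. k₁e^(−k₁τ) = k₂e^(−k₂τ), giving τ_opt = ln(k₂/k₁)/(k₂−k₁).
= ln(0.521/0.332)/(0.521−0.332) = ln(1.569)/0.1890 = 0.4506/0.1890 = 2.38 min.

2.38 min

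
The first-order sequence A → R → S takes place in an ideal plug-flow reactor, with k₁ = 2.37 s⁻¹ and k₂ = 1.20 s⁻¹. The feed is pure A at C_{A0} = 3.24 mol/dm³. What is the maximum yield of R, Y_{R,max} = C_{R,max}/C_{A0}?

0.498

For a first-order series the maximum intermediate yield is C_{R,max}/C_{A0} = (k₁/k₂)^[k₂/(k₂−k₁)].
= (2.37/1.20)^(1.20/(1.20−2.37)) = (1.975)^(-1.026) = 0.4976.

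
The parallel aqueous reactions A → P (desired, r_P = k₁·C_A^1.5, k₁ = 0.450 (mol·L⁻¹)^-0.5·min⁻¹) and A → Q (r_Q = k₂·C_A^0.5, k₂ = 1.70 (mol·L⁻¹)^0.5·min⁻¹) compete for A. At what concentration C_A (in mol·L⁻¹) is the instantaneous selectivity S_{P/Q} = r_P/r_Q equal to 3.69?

13.9 mol·L⁻¹

S_{P/Q} = (k₁/k₂)·C_A ⇒ C_A = S·k₂/k₁.
= 3.69×1.70/0.450 = 13.9 mol·L⁻¹.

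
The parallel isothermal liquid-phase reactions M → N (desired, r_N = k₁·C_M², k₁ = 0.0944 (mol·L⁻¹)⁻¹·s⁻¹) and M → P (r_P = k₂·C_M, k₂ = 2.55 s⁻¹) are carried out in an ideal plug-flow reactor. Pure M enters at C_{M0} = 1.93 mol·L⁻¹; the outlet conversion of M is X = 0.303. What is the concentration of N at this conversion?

C_M = C_{M0}(1−X) = 1.345 mol·L⁻¹.
Along a PFR/batch, dC_P/dC_M = −r_P/(r_N+r_P) = −k₂/(k₂+k₁·C_M).
Integrating from C_{M0} to C_M: C_P = (2.55/0.0944)·ln[(2.55+0.0944·1.93)/(2.55+0.0944·1.35)] = 27.01·ln(2.732/2.677) = 0.5514 mol·L⁻¹.
Then C_N = (C_{M0}−C_M) − C_P = 0.5848 − 0.5514 = 0.03341 mol·L⁻¹.

0.0334 mol·L⁻¹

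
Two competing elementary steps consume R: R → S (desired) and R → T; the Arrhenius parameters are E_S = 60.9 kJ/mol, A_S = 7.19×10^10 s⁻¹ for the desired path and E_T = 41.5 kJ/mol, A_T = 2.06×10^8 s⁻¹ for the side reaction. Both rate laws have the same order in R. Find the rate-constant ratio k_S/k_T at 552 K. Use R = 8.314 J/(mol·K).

k_S/k_T = (A_S/A_T)·exp[−(E_S−E_T)/(RT)] = (A_S/A_T)·exp[(E_T−E_S)/(RT)].
(E_T−E_S)/(RT) = (41.5−60.9)×10³/(8.314×552) = -19400/4589 = -4.227.
k_S/k_T = (7.19×10^10/2.06×10^8)·exp(-4.227) = 349.0 × 0.01459 = 5.09.
Since E_S > E_T, raising the temperature improves selectivity toward S.

5.09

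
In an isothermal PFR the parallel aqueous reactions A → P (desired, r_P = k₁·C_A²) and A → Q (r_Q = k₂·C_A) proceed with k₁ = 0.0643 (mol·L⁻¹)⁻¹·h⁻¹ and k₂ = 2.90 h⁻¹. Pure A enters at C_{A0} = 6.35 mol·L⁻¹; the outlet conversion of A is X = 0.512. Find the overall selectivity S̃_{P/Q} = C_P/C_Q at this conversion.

C_A = C_{A0}(1−X) = 3.099 mol·L⁻¹.
Along a PFR/batch, dC_Q/dC_A = −r_Q/(r_P+r_Q) = −k₂/(k₂+k₁·C_A).
Integrating from C_{A0} to C_A: C_Q = (2.90/0.0643)·ln[(2.90+0.0643·6.35)/(2.90+0.0643·3.10)] = 45.10·ln(3.308/3.099) = 2.944 mol·L⁻¹.
Then C_P = (C_{A0}−C_A) − C_Q = 3.251 − 2.944 = 0.3072 mol·L⁻¹.
S̃_{P/Q} = C_P/C_Q = 0.3072/2.944 = 0.104.

0.104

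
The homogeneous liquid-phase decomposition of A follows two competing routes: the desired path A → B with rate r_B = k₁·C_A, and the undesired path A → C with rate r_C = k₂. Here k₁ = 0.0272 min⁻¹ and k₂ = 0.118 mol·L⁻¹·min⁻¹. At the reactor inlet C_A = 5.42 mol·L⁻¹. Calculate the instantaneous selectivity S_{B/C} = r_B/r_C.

1.25

S_{B/C} = r_B/r_C = (k₁·C_A)/(k₂) = (k₁/k₂)·C_A.
= (0.0272×5.420) / (0.118) = 0.1474/0.1180 = 1.25.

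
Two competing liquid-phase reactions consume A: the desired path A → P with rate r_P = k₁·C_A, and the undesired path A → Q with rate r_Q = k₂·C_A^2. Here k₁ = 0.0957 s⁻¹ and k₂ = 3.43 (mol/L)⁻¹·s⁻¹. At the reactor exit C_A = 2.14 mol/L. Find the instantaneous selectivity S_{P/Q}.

0.0130

S_{P/Q} = r_P/r_Q = (k₁·C_A)/(k₂·C_A^2) = (k₁/k₂)·C_A⁻¹.
= (0.0957×2.140) / (3.43×2.140^2) = 0.2048/15.71 = 0.0130.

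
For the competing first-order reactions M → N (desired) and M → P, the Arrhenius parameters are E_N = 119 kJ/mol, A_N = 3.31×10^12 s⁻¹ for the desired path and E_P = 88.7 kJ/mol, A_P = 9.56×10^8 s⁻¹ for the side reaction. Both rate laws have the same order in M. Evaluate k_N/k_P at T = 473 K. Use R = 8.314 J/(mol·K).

Since both paths have the same order in M, the concentration cancels and S_{N/P} = k_N/k_P = (A_N/A_P)·exp[(E_P−E_N)/(RT)].
(E_P−E_N)/(RT) = (88.7−119)×10³/(8.314×473) = -30300/3933 = -7.705.
k_N/k_P = (3.31×10^12/9.56×10^8)·exp(-7.705) = 3462 × 4.506×10^-4 = 1.56.

1.56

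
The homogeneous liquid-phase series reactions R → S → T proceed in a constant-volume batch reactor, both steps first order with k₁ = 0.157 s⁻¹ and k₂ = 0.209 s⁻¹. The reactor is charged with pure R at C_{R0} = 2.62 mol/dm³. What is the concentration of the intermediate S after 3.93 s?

0.789 mol/dm³

The intermediate concentration in a first-order A→B→C sequence is C_S = k₁C_{R0}(e^(−k₁t) − e^(−k₂t))/(k₂−k₁).
e^(−k₁t) = e^(−0.157×3.93) = e^(−0.6170) = 0.5396; e^(−k₂t) = e^(−0.8214) = 0.4398.
C_S = 0.157×2.62/(0.209−0.157) × (0.5396−0.4398) = 7.910×0.09973 = 0.7889 mol/dm³.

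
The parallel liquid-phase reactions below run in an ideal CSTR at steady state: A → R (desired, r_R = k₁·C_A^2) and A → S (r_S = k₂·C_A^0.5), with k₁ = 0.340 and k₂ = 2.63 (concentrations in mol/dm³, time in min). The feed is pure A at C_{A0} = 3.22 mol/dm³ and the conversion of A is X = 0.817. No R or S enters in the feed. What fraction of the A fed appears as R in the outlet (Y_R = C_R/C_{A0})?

Exit C_A = C_{A0}(1−X) = 3.22×0.183 = 0.5893 mol/dm³.
A CSTR operates uniformly at the exit composition, giving r_R = 0.1181 and r_S = 2.019 (each k·C_A^n at C_A = 0.5893).
Fraction of consumed A going to R: r_R/(r_R+r_S) = 0.05525.
C_R = 0.05525·C_{A0}·X = 0.05525×3.22×0.817 = 0.145 mol/dm³; Y_R = C_R/C_{A0} = 0.0451.

0.0451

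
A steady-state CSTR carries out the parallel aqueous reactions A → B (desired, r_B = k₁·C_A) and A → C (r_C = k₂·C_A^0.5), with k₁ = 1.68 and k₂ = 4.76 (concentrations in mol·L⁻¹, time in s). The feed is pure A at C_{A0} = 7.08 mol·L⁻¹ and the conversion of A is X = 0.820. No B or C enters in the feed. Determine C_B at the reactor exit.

Exit C_A = C_{A0}(1−X) = 7.08×0.180 = 1.274 mol·L⁻¹.
In a CSTR the entire volume is at exit conditions, so r_B = 1.68×1.274 = 2.141 and r_C = 4.76×1.274^0.5 = 5.374.
Fraction of consumed A going to B: r_B/(r_B+r_C) = 0.2849.
C_B = 0.2849·C_{A0}·X = 0.2849×7.08×0.820 = 1.65 mol·L⁻¹.

1.65 mol·L⁻¹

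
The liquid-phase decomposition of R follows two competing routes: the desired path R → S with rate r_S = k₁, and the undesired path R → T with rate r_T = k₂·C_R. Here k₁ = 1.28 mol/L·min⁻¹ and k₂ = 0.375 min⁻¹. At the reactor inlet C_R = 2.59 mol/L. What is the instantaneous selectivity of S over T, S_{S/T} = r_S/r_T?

1.32

S_{S/T} = r_S/r_T = (k₁)/(k₂·C_R) = (k₁/k₂)·C_R⁻¹.
= (1.28) / (0.375×2.590) = 1.280/0.9712 = 1.32.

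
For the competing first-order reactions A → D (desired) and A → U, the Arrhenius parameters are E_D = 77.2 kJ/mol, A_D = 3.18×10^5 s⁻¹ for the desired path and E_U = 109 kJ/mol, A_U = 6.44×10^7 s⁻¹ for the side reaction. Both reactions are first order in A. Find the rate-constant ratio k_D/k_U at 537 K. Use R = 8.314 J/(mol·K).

With equal orders, S_{D/U} = k_D/k_U = (A_D/A_U)·exp[(E_U−E_D)/(RT)].
(E_U−E_D)/(RT) = (109−77.2)×10³/(8.314×537) = 31800/4465 = 7.123.
k_D/k_U = (3.18×10^5/6.44×10^7)·exp(7.123) = 0.004938 × 1240 = 6.12.
Since E_D < E_U, lowering the temperature improves selectivity toward D.

6.12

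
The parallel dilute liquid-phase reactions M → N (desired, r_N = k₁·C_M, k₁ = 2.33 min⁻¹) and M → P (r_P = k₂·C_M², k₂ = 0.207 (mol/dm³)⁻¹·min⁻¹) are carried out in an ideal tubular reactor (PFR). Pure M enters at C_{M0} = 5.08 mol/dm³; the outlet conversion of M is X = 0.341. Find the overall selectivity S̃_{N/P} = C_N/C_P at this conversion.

C_M = C_{M0}(1−X) = 3.348 mol/dm³.
Along a PFR/batch, dC_N/dC_M = −r_N/(r_N+r_P) = −k₁/(k₁+k₂·C_M).
Integrating from C_{M0} to C_M: C_N = (2.33/0.207)·ln[(2.33+0.207·5.08)/(2.33+0.207·3.35)] = 11.26·ln(3.382/3.023) = 1.262 mol/dm³.
C_P = (C_{M0}−C_M)−C_N = 0.4705 mol/dm³; S̃_{N/P} = 1.262/0.4705 = 2.68.

2.68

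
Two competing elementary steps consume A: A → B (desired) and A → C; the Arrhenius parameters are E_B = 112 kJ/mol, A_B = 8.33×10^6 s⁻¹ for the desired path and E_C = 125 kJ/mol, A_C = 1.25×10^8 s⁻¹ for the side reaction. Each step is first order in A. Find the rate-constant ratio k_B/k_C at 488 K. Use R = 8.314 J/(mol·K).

With equal orders, S_{B/C} = k_B/k_C = (A_B/A_C)·exp[(E_C−E_B)/(RT)].
(E_C−E_B)/(RT) = (125−112)×10³/(8.314×488) = 13000/4057 = 3.204.
k_B/k_C = (8.33×10^6/1.25×10^8)·exp(3.204) = 0.06664 × 24.63 = 1.64.
Since E_B < E_C, lowering the temperature improves selectivity toward B.

1.64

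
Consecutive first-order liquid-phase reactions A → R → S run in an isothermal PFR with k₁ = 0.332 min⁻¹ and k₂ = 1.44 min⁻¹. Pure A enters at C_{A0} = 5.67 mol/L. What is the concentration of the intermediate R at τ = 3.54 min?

0.514 mol/L

The intermediate concentration in a first-order A→B→C sequence is C_R = k₁C_{A0}(e^(−k₁τ) − e^(−k₂τ))/(k₂−k₁).
e^(−k₁τ) = e^(−0.332×3.54) = e^(−1.175) = 0.3087; e^(−k₂τ) = e^(−5.098) = 0.006111.
C_R = 0.332×5.67/(1.44−0.332) × (0.3087−0.006111) = 1.699×0.3026 = 0.5141 mol/L.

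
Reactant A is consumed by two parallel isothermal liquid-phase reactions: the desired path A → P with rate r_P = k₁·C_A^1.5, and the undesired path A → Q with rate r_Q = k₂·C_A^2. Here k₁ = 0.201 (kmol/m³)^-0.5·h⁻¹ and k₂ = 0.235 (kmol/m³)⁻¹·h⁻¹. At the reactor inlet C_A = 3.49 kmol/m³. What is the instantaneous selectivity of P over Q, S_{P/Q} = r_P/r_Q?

0.458

S_{P/Q} = r_P/r_Q = (k₁·C_A^1.5)/(k₂·C_A^2) = (k₁/k₂)·C_A^-0.5.
= (0.201×3.490^1.5) / (0.235×3.490^2) = 1.310/2.862 = 0.458.
The undesired path is higher order in A, so low C_A (CSTR or dilute feed) favours P.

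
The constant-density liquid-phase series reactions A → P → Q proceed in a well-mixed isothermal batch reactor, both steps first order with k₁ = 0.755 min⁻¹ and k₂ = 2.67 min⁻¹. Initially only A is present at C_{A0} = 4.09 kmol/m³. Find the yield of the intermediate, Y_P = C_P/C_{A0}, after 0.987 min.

Solving the coupled first-order balances gives C_P(t) = [k₁/(k₂−k₁)]·C_{A0}·(e^(−k₁t) − e^(−k₂t)).
e^(−k₁t) = e^(−0.755×0.987) = e^(−0.7452) = 0.4746; e^(−k₂t) = e^(−2.635) = 0.07170.
C_P = 0.755×4.09/(2.67−0.755) × (0.4746−0.07170) = 1.613×0.4029 = 0.6498 kmol/m³.
Y_P = C_P/C_{A0} = 0.6498/4.09 = 0.159.

0.159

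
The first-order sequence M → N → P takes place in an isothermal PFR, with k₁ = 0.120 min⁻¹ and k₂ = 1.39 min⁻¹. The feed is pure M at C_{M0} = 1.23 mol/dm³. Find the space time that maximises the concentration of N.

The intermediate peaks when r₁ = r₂, i.e. k₁e^(−k₁τ) = k₂e^(−k₂τ), giving τ_opt = ln(k₂/k₁)/(k₂−k₁).
= ln(1.39/0.120)/(1.39−0.120) = ln(11.58)/1.270 = 2.450/1.270 = 1.93 min.

1.93 min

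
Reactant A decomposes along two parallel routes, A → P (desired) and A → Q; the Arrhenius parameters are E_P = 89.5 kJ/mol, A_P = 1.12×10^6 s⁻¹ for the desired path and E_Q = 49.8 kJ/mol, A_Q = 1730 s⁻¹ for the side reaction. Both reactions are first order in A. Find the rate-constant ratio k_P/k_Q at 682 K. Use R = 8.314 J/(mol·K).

0.589

Since both paths have the same order in A, the concentration cancels and S_{P/Q} = k_P/k_Q = (A_P/A_Q)·exp[(E_Q−E_P)/(RT)].
(E_Q−E_P)/(RT) = (49.8−89.5)×10³/(8.314×682) = -39700/5670 = -7.002.
k_P/k_Q = (1.12×10^6/1730)·exp(-7.002) = 647.4 × 9.104×10^-4 = 0.589.
Since E_P > E_Q, raising the temperature improves selectivity toward P.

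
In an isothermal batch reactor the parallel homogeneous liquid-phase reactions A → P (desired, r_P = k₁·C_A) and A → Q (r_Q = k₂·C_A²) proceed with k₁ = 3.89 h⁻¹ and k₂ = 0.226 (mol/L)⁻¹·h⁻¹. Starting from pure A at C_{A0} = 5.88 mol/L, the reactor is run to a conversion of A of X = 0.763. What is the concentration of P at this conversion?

3.72 mol/L

C_A = C_{A0}(1−X) = 1.394 mol/L.
Along a PFR/batch, dC_P/dC_A = −r_P/(r_P+r_Q) = −k₁/(k₁+k₂·C_A).
Integrating from C_{A0} to C_A: C_P = (3.89/0.226)·ln[(3.89+0.226·5.88)/(3.89+0.226·1.39)] = 17.21·ln(5.219/4.205) = 3.718 mol/L.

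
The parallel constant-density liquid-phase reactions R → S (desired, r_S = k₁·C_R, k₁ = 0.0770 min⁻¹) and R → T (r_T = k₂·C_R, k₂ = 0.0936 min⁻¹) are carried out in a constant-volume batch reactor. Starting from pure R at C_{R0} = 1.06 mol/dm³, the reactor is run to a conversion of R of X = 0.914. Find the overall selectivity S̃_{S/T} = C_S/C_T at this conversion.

0.823

C_R = C_{R0}(1−X) = 0.09116 mol/dm³.
Both paths are first order in R, so the instantaneous fraction to S is constant: dC_S/d(−C_R) = k₁/(k₁+k₂) = 0.4513.
C_S = 0.4513·(C_{R0}−C_R) = 0.4513×0.9688 = 0.437 mol/dm³.
C_T = (C_{R0}−C_R)−C_S = 0.5316 mol/dm³; S̃_{S/T} = 0.4373/0.5316 = 0.823.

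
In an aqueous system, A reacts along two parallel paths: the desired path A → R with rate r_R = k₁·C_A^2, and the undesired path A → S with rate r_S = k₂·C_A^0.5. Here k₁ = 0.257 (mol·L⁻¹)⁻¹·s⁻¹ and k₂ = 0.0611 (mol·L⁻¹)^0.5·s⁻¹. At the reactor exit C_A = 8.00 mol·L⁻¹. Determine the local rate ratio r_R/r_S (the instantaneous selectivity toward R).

S_{R/S} = r_R/r_S = (k₁·C_A^2)/(k₂·C_A^0.5) = (k₁/k₂)·C_A^1.5.
= (0.257×8.000^2) / (0.0611×8.000^0.5) = 16.45/0.1728 = 95.2.
Since the desired path is higher order in A, keeping C_A high (PFR or concentrated feed) favours R.

95.2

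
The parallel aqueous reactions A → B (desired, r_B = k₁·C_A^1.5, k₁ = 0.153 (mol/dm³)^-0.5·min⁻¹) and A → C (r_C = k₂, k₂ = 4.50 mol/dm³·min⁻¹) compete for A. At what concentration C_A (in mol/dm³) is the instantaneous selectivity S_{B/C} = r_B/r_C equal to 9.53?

42.8 mol/dm³

S_{B/C} = (k₁/k₂)·C_A^1.5 ⇒ C_A = (S·k₂/k₁)^(1/1.5).
= (9.53×4.50/0.153)^(0.6667) = (280.3)^(0.6667) = 42.8 mol/dm³.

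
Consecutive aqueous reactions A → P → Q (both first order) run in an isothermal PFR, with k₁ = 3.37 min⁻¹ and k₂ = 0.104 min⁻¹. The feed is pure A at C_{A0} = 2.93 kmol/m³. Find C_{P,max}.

For a first-order series the maximum intermediate yield is C_{P,max}/C_{A0} = (k₁/k₂)^[k₂/(k₂−k₁)].
= (3.37/0.104)^(0.104/(0.104−3.37)) = (32.40)^(-0.03184) = 0.8952.
C_{P,max} = 0.8952×2.93 = 2.62 kmol/m³.

2.62 kmol/m³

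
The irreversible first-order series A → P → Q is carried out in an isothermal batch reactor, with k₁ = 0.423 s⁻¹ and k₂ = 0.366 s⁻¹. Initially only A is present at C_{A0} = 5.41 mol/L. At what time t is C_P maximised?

For first-order series the maximum of C_P occurs at t_opt = ln(k₂/k₁)/(k₂−k₁).
= ln(0.366/0.423)/(0.366−0.423) = ln(0.8652)/-0.05700 = -0.1447/-0.05700 = 2.54 s.

2.54 s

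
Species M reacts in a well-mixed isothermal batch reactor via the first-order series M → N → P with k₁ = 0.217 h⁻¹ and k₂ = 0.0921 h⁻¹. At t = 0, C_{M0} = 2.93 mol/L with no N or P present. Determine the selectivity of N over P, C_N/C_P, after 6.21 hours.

For first-order series with pure M initially, C_N(t) = k₁C_{M0}/(k₂−k₁)·(e^(−k₁t) − e^(−k₂t)).
e^(−k₁t) = e^(−0.217×6.21) = e^(−1.348) = 0.2599; e^(−k₂t) = e^(−0.5719) = 0.5644.
C_N = 0.217×2.93/(0.0921−0.217) × (0.2599−0.5644) = (-5.091)×(-0.3046) = 1.550 mol/L.
C_M = C_{M0}e^(−k₁t) = 0.7614 mol/L, so C_P = C_{M0}−C_M−C_N = 0.6182 mol/L; C_N/C_P = 2.51.

2.51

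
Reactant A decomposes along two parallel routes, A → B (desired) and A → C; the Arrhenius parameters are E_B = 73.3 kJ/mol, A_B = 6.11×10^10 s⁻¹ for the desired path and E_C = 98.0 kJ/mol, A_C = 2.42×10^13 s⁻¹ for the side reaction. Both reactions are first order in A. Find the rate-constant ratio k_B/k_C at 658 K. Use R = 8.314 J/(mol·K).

k_B/k_C = (A_B/A_C)·exp[−(E_B−E_C)/(RT)] = (A_B/A_C)·exp[(E_C−E_B)/(RT)].
(E_C−E_B)/(RT) = (98.0−73.3)×10³/(8.314×658) = 24700/5471 = 4.515.
k_B/k_C = (6.11×10^10/2.42×10^13)·exp(4.515) = 0.002525 × 91.38 = 0.231.
Since E_B < E_C, lowering the temperature improves selectivity toward B.

0.231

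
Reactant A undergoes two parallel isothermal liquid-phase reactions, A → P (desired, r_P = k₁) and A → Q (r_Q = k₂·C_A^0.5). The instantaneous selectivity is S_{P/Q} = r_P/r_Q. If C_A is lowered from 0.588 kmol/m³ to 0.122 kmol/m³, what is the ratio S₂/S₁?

S_{P/Q} = (k₁/k₂)·C_A^-0.5, so S₂/S₁ = (C_{A,2}/C_{A,1})^-0.5.
= (0.122/0.588)^(-0.5) = (0.2075)^(-0.5) = 2.20.

2.20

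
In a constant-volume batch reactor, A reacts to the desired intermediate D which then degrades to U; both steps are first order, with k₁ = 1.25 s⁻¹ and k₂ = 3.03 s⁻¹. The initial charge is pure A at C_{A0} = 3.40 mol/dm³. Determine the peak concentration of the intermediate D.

For a first-order series the maximum intermediate yield is C_{D,max}/C_{A0} = (k₁/k₂)^[k₂/(k₂−k₁)].
= (1.25/3.03)^(3.03/(3.03−1.25)) = (0.4125)^(1.702) = 0.2215.
C_{D,max} = 0.2215×3.40 = 0.753 mol/dm³.

0.753 mol/dm³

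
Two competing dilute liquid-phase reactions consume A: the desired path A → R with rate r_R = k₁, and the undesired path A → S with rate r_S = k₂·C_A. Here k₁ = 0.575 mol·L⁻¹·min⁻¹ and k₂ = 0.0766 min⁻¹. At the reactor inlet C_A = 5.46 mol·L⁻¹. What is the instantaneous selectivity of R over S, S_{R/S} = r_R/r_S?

1.37

S_{R/S} = r_R/r_S = (k₁)/(k₂·C_A) = (k₁/k₂)·C_A⁻¹.
= (0.575) / (0.0766×5.460) = 0.5750/0.4182 = 1.37.
The undesired path is higher order in A, so low C_A (CSTR or dilute feed) favours R.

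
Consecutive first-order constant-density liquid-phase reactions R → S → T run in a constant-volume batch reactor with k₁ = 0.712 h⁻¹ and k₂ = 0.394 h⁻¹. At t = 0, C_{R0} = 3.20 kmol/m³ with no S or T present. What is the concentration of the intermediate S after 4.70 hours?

0.872 kmol/m³

Solving the coupled first-order balances gives C_S(t) = [k₁/(k₂−k₁)]·C_{R0}·(e^(−k₁t) − e^(−k₂t)).
e^(−k₁t) = e^(−0.712×4.70) = e^(−3.346) = 0.03521; e^(−k₂t) = e^(−1.852) = 0.1570.
C_S = 0.712×3.20/(0.394−0.712) × (0.03521−0.1570) = (-7.165)×(-0.1217) = 0.8723 kmol/m³.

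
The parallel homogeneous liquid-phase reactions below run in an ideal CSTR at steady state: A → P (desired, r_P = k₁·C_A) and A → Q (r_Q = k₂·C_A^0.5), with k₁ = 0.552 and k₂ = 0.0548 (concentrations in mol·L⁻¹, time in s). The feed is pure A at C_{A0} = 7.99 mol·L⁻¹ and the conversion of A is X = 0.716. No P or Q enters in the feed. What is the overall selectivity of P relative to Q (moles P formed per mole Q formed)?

Exit C_A = C_{A0}(1−X) = 7.99×0.284 = 2.269 mol·L⁻¹.
A CSTR operates uniformly at the exit composition, giving r_P = 1.253 and r_Q = 0.08255 (each k·C_A^n at C_A = 2.269).
Overall selectivity = C_P/C_Q = r_Pτ/(r_Qτ) = r_P/r_Q = 15.2.

15.2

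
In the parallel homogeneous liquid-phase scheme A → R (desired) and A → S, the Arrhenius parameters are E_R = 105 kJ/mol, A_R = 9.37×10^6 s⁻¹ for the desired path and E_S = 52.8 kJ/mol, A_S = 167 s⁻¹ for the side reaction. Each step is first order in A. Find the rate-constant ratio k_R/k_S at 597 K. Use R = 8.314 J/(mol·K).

k_R/k_S = (A_R/A_S)·exp[−(E_R−E_S)/(RT)] = (A_R/A_S)·exp[(E_S−E_R)/(RT)].
(E_S−E_R)/(RT) = (52.8−105)×10³/(8.314×597) = -52200/4963 = -10.52.
k_R/k_S = (9.37×10^6/167)·exp(-10.52) = 56108 × 2.708×10^-5 = 1.52.
Since E_R > E_S, raising the temperature improves selectivity toward R.

1.52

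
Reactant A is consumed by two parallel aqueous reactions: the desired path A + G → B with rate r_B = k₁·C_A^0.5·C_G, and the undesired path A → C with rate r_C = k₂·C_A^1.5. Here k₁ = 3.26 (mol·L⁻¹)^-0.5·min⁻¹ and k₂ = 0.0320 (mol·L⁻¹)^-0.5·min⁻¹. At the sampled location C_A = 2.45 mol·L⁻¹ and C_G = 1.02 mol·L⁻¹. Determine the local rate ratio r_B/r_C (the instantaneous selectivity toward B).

S_{B/C} = r_B/r_C = (k₁·C_A^0.5·C_G)/(k₂·C_A^1.5) = (k₁/k₂)·C_A⁻¹·C_G.
= (3.26×2.450^0.5×1.020) / (0.0320×2.450^1.5) = 5.205/0.1227 = 42.4.

42.4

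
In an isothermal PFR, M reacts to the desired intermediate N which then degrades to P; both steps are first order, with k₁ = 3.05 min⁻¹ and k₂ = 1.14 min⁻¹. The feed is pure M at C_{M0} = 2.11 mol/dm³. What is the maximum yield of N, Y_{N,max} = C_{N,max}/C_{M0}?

Evaluating C_N at τ_opt = ln(k₂/k₁)/(k₂−k₁) gives C_{N,max}/C_{M0} = (k₁/k₂)^[k₂/(k₂−k₁)].
= (3.05/1.14)^(1.14/(1.14−3.05)) = (2.675)^(-0.5969) = 0.5558.

0.556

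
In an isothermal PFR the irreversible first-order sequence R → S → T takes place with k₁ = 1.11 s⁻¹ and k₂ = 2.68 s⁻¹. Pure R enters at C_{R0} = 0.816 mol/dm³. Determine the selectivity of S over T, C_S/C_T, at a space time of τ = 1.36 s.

0.215

Solving the coupled first-order balances gives C_S(τ) = [k₁/(k₂−k₁)]·C_{R0}·(e^(−k₁τ) − e^(−k₂τ)).
e^(−k₁τ) = e^(−1.11×1.36) = e^(−1.510) = 0.2210; e^(−k₂τ) = e^(−3.645) = 0.02613.
C_S = 1.11×0.816/(2.68−1.11) × (0.2210−0.02613) = 0.5769×0.1949 = 0.1124 mol/dm³.
C_R = C_{R0}e^(−k₁τ) = 0.1803 mol/dm³, so C_T = C_{R0}−C_R−C_S = 0.5232 mol/dm³; C_S/C_T = 0.215.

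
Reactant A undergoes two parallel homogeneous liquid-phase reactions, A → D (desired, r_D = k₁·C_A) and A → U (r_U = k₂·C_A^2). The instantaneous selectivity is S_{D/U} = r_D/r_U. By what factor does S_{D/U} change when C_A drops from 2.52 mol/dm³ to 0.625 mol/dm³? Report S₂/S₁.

S_{D/U} = (k₁/k₂)·C_A⁻¹, so S₂/S₁ = (C_{A,2}/C_{A,1})⁻¹.
= 2.52/0.625 = 4.03.

4.03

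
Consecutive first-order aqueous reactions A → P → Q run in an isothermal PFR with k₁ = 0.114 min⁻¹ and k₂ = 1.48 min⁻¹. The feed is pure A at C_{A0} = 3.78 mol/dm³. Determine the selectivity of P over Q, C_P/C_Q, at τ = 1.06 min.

For first-order series with pure A initially, C_P(τ) = k₁C_{A0}/(k₂−k₁)·(e^(−k₁τ) − e^(−k₂τ)).
e^(−k₁τ) = e^(−0.114×1.06) = e^(−0.1208) = 0.8862; e^(−k₂τ) = e^(−1.569) = 0.2083.
C_P = 0.114×3.78/(1.48−0.114) × (0.8862−0.2083) = 0.3155×0.6779 = 0.2138 mol/dm³.
C_A = C_{A0}e^(−k₁τ) = 3.350 mol/dm³, so C_Q = C_{A0}−C_A−C_P = 0.2164 mol/dm³; C_P/C_Q = 0.988.

0.988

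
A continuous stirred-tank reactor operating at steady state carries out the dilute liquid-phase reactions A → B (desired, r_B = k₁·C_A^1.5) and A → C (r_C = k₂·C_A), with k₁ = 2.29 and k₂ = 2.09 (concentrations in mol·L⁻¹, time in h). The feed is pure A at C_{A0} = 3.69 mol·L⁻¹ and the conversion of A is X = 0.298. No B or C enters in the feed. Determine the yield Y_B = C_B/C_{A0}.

Exit C_A = C_{A0}(1−X) = 3.69×0.702 = 2.590 mol·L⁻¹.
In a CSTR the entire volume is at exit conditions, so r_B = 2.29×2.590^1.5 = 9.547 and r_C = 2.09×2.590 = 5.414.
Fraction of consumed A going to B: r_B/(r_B+r_C) = 0.6381.
C_B = 0.6381·C_{A0}·X = 0.6381×3.69×0.298 = 0.702 mol·L⁻¹; Y_B = C_B/C_{A0} = 0.190.

0.190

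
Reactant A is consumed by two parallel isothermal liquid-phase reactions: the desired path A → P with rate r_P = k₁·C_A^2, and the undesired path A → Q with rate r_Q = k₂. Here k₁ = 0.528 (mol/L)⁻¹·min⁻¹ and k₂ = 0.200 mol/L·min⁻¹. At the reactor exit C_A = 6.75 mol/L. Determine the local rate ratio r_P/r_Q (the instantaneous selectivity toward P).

S_{P/Q} = r_P/r_Q = (k₁·C_A^2)/(k₂) = (k₁/k₂)·C_A^2.
= (0.528×6.750^2) / (0.200) = 24.06/0.2000 = 120.

120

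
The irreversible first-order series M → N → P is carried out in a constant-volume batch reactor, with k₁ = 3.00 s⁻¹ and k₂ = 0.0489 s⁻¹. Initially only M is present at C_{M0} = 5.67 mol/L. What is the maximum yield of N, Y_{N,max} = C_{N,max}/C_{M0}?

Evaluating C_N at t_opt = ln(k₂/k₁)/(k₂−k₁) gives C_{N,max}/C_{M0} = (k₁/k₂)^[k₂/(k₂−k₁)].
= (3.00/0.0489)^(0.0489/(0.0489−3.00)) = (61.35)^(-0.01657) = 0.9341.

0.934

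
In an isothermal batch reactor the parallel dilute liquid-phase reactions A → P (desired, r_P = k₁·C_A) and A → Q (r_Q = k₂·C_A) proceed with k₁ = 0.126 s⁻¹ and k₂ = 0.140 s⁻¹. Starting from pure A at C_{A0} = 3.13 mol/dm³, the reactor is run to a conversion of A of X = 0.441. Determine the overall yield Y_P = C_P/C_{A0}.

0.209

C_A = C_{A0}(1−X) = 1.750 mol/dm³.
Both paths are first order in A, so the instantaneous fraction to P is constant: dC_P/d(−C_A) = k₁/(k₁+k₂) = 0.4737.
C_P = 0.4737·(C_{A0}−C_A) = 0.4737×1.380 = 0.654 mol/dm³.
Y_P = C_P/C_{A0} = 0.6538/3.13 = 0.209.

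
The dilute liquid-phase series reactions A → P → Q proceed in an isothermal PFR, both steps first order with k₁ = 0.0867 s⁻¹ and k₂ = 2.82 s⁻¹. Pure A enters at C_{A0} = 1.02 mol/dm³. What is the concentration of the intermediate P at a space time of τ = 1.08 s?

The intermediate concentration in a first-order A→B→C sequence is C_P = k₁C_{A0}(e^(−k₁τ) − e^(−k₂τ))/(k₂−k₁).
e^(−k₁τ) = e^(−0.0867×1.08) = e^(−0.09364) = 0.9106; e^(−k₂τ) = e^(−3.046) = 0.04757.
C_P = 0.0867×1.02/(2.82−0.0867) × (0.9106−0.04757) = 0.03235×0.8630 = 0.02792 mol/dm³.

0.0279 mol/dm³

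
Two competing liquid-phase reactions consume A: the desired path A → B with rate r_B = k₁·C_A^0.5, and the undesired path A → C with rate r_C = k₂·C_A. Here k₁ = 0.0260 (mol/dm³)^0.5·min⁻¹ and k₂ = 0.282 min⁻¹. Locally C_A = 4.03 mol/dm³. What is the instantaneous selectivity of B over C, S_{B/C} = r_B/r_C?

0.0459

S_{B/C} = r_B/r_C = (k₁·C_A^0.5)/(k₂·C_A) = (k₁/k₂)·C_A^-0.5.
= (0.0260×4.030^0.5) / (0.282×4.030) = 0.05219/1.136 = 0.0459.
The undesired path is higher order in A, so low C_A (CSTR or dilute feed) favours B.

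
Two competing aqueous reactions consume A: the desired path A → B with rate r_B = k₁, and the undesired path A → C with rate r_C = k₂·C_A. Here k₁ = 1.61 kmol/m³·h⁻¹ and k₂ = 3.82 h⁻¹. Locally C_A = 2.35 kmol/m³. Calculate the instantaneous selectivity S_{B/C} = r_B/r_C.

S_{B/C} = r_B/r_C = (k₁)/(k₂·C_A) = (k₁/k₂)·C_A⁻¹.
= (1.61) / (3.82×2.350) = 1.610/8.977 = 0.179.

0.179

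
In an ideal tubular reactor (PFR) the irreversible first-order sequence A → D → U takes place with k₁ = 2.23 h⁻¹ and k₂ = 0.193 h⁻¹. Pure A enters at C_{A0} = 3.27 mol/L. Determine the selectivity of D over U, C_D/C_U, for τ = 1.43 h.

For first-order series with pure A initially, C_D(τ) = k₁C_{A0}/(k₂−k₁)·(e^(−k₁τ) − e^(−k₂τ)).
e^(−k₁τ) = e^(−2.23×1.43) = e^(−3.189) = 0.04122; e^(−k₂τ) = e^(−0.2760) = 0.7588.
C_D = 2.23×3.27/(0.193−2.23) × (0.04122−0.7588) = (-3.580)×(-0.7176) = 2.569 mol/L.
C_A = C_{A0}e^(−k₁τ) = 0.1348 mol/L, so C_U = C_{A0}−C_A−C_D = 0.5663 mol/L; C_D/C_U = 4.54.

4.54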